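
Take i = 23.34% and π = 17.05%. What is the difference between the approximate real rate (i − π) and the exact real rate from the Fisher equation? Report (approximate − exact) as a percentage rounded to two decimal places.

Approximate: r ≈ 23.340% − 17.050% = 6.2900%
Exact: (1 + 0.2334)/(1 + 0.1705) − 1 = 5.3738%
Error = 6.2900% − 5.3738% = 0.9162% → 0.92%.

0.92%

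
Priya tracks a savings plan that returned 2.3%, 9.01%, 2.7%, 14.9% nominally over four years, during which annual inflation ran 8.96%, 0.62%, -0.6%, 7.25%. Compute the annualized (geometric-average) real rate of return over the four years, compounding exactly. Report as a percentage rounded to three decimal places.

Compound the nominal returns: 1.0230 × 1.0901 × 1.0270 × 1.1490 = 1.31592896.
Compound inflation: 1.0896 × 1.0062 × 0.9940 × 1.0725 = 1.16878625.
Deflate: 1.31592896 / 1.16878625 = 1.12589361.
Annualized real rate = 1.12589361^(1/4) − 1 = 3.0088% → 3.009%.

3.009%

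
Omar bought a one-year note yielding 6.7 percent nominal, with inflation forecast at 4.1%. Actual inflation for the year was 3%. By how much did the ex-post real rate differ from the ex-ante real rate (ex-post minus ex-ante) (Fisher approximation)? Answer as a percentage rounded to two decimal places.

Ex-ante: 6.7% − 4.1% = 2.600%
Ex-post: 6.7% − 3% = 3.700%
Difference (ex-post − ex-ante) = 1.1000% → 1.10%.

1.10%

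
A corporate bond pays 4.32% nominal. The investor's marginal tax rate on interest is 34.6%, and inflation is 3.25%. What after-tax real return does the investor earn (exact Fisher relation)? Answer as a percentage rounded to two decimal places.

After-tax nominal return = 4.32% × (1 − 0.346) = 2.82528%.
1 + r = 1.0282528 / 1.03250 = 0.995886
After-tax real rate = 0.995886 − 1 → -0.41%.

-0.41%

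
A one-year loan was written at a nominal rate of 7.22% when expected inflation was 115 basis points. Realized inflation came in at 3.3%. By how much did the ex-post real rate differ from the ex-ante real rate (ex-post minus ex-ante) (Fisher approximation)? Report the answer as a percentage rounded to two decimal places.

-2.15%

Ex-ante: 7.22% − 1.15% = 6.070%
Ex-post: 7.22% − 3.3% = 3.920%
Difference (ex-post − ex-ante) = -2.1500% → -2.15%.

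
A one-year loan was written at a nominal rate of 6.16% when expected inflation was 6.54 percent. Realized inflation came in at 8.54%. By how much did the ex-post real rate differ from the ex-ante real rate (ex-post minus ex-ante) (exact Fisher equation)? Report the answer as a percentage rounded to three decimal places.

Ex-ante: (1 + 0.0616)/(1 + 0.0654) − 1 = -0.3567%
Ex-post: (1 + 0.0616)/(1 + 0.0854) − 1 = -2.1927%
Difference (ex-post − ex-ante) = -1.8361% → -1.836%.

-1.836%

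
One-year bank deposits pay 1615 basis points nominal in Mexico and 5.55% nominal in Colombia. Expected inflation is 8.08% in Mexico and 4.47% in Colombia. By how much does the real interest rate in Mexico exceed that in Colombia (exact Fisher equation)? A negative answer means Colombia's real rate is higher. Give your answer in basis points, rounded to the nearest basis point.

643 basis points

Mexico: (1 + 0.1615)/(1 + 0.0808) − 1 = 7.4667%
Colombia: (1 + 0.0555)/(1 + 0.0447) − 1 = 1.0338%
Differential = 7.4667% − 1.0338% = 6.4329% → 643 basis points.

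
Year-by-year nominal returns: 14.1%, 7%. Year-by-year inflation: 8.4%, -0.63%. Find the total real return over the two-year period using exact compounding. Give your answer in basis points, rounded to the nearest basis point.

1334 basis points

Compound the nominal returns: 1.1410 × 1.0700 = 1.220870.
Compound inflation: 1.0840 × 0.9937 = 1.077171.
Deflate: 1.220870 / 1.077171 = 1.133404.
Total real return = 1.133404 − 1 → 1334 basis points.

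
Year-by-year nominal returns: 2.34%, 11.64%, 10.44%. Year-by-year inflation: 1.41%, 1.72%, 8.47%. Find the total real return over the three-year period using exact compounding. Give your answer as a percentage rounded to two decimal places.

12.77%

Compound the nominal returns: 1.0234 × 1.1164 × 1.1044 = 1.261803.
Compound inflation: 1.0141 × 1.0172 × 1.0847 = 1.118914.
Deflate: 1.261803 / 1.118914 = 1.127703.
Total real return = 1.127703 − 1 → 12.77%.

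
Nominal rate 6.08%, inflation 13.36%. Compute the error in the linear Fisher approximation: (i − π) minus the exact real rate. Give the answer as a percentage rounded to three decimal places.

Approximate: r ≈ 6.080% − 13.360% = -7.2800%
Exact: (1 + 0.0608)/(1 + 0.1336) − 1 = -6.4220%
Error = -7.2800% − (-6.4220%) = -0.8580% → -0.858%.

-0.858%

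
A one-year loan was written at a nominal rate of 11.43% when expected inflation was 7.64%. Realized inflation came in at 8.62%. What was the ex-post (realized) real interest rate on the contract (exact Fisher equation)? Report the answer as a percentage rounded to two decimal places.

2.59%

Ex-post: (1 + 0.1143)/(1 + 0.0862) − 1 = 2.5870%
So the realized real rate is 2.59%.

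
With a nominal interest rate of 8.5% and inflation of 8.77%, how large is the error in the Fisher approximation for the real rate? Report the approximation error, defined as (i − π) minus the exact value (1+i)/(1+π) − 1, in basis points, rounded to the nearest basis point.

Approximate: r ≈ 8.500% − 8.770% = -0.2700%
Exact: (1 + 0.0850)/(1 + 0.0877) − 1 = -0.2482%
Error = -0.2700% − (-0.2482%) = -0.0218% → -2 basis points.

-2 basis points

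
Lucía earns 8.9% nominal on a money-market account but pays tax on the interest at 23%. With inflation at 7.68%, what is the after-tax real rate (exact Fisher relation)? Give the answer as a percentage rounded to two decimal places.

-0.77%

After-tax nominal return = 8.9% × (1 − 0.23) = 6.8530%.
1 + r = 1.06853 / 1.07680 = 0.992320
After-tax real rate = 0.992320 − 1 → -0.77%.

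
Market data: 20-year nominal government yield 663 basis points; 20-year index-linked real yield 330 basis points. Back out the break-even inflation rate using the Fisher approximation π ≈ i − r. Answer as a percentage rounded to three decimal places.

3.330%

π ≈ i − r = 6.63% − 3.3% → 3.330%.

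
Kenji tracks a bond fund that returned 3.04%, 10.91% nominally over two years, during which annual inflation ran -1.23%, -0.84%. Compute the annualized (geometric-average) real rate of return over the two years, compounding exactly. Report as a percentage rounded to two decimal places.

Nominal growth factor = 1.0304 × 1.1091 = 1.14281664
Price-level growth factor = 0.9877 × 0.9916 = 0.97940332
Real growth factor = 1.14281664 / 0.97940332 = 1.16684987
Annualized real rate = 1.16684987^(1/2) − 1 = 8.0208% → 8.02%.

8.02%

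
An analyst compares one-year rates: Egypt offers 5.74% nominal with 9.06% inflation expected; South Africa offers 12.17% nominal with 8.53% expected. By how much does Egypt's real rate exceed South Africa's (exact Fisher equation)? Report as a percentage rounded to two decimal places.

-6.40%

Egypt: (1 + 0.0574)/(1 + 0.0906) − 1 = -3.0442%
South Africa: (1 + 0.1217)/(1 + 0.0853) − 1 = 3.3539%
Differential = -3.0442% − 3.3539% = -6.3981% → -6.40%.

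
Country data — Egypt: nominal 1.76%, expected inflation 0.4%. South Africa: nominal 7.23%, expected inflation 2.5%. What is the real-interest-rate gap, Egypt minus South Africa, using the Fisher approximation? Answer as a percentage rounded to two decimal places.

-3.37%

Egypt: 1.76% − 0.4% = 1.360%
South Africa: 7.23% − 2.5% = 4.730%
Differential = -3.370% → -3.37%.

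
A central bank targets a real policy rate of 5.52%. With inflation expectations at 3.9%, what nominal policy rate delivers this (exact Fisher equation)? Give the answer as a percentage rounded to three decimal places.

9.635%

(1 + i) = (1 + r)(1 + π) = 1.05520 × 1.03900 = 1.0963528
i = 1.0963528 − 1, so the required nominal rate is 9.635%.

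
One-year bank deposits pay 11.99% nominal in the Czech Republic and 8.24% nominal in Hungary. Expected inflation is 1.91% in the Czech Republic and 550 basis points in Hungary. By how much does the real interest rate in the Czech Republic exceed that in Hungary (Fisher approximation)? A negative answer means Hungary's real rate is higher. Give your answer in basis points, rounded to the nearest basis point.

The Czech Republic: 11.99% − 1.91% = 10.080%
Hungary: 8.24% − 5.5% = 2.740%
Differential = 7.340% → 734 basis points.

734 basis points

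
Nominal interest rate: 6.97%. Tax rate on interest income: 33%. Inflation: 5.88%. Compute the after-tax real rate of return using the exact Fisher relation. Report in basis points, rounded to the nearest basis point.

-114 basis points

After-tax nominal return = 6.97% × (1 − 0.33) = 4.6699%.
1 + r = 1.046699 / 1.05880 = 0.988571
After-tax real rate = 0.988571 − 1 → -114 basis points.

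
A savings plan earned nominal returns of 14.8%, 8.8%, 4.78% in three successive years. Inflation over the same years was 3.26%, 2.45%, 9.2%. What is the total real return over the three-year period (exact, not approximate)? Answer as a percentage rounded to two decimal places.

Nominal growth factor = 1.1480 × 1.0880 × 1.0478 = 1.308727
Price-level growth factor = 1.0326 × 1.0245 × 1.0920 = 1.155225
Real growth factor = 1.308727 / 1.155225 = 1.132876
Total real return = 1.132876 − 1 → 13.29%.

13.29%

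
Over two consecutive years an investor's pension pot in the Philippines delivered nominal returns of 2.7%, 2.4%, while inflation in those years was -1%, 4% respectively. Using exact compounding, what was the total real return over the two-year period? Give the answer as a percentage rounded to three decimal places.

2.141%

Nominal growth factor = 1.0270 × 1.0240 = 1.051648
Price-level growth factor = 0.9900 × 1.0400 = 1.029600
Real growth factor = 1.051648 / 1.029600 = 1.021414
Total real return = 1.021414 − 1 → 2.141%.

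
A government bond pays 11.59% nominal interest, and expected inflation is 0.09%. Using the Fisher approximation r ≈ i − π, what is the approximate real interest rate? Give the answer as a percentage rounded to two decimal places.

11.50%

r ≈ i − π = 11.59% − 0.09% = 11.50%.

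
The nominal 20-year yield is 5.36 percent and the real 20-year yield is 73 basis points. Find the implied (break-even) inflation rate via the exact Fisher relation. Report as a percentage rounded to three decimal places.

(1 + π) = (1 + i)/(1 + r) = 1.05360 / 1.00730 = 1.045964
Break-even inflation = 1.045964 − 1 → 4.596%.

4.596%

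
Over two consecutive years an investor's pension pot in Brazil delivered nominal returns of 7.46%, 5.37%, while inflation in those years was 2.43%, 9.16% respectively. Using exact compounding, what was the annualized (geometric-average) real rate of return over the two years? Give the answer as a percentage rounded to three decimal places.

0.632%

Compound the nominal returns: 1.0746 × 1.0537 = 1.13230602.
Compound inflation: 1.0243 × 1.0916 = 1.11812588.
Deflate: 1.13230602 / 1.11812588 = 1.01268206.
Annualized real rate = 1.01268206^(1/2) − 1 = 0.6321% → 0.632%.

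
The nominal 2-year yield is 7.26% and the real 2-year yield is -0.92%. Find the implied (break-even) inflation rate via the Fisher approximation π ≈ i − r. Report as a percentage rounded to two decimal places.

π ≈ i − r = 7.26% − (-0.92%) → 8.18%.

8.18%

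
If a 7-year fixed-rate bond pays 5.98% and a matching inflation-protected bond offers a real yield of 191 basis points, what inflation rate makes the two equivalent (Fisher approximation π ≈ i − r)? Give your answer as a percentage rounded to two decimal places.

4.07%

π ≈ i − r = 5.98% − 1.91% → 4.07%.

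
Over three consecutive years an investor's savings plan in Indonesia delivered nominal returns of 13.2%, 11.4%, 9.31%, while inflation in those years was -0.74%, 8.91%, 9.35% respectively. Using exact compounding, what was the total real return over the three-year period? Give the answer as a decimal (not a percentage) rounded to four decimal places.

0.1661

Compound the nominal returns: 1.1320 × 1.1140 × 1.0931 = 1.378452.
Compound inflation: 0.9926 × 1.0891 × 1.0935 = 1.182118.
Deflate: 1.378452 / 1.182118 = 1.166086.
Total real return = 1.166086 − 1 → 0.1661.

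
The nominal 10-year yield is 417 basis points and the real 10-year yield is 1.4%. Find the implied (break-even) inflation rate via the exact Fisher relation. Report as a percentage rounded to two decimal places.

2.73%

(1 + π) = (1 + i)/(1 + r) = 1.04170 / 1.01400 = 1.027318
Break-even inflation = 1.027318 − 1 → 2.73%.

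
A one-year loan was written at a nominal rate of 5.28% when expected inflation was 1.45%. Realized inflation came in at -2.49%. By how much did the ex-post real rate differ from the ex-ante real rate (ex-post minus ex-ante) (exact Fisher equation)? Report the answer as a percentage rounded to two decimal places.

Ex-ante: (1 + 0.0528)/(1 + 0.0145) − 1 = 3.7753%
Ex-post: (1 + 0.0528)/(1 − 0.0249) − 1 = 7.9684%
Difference (ex-post − ex-ante) = 4.1932% → 4.19%.

4.19%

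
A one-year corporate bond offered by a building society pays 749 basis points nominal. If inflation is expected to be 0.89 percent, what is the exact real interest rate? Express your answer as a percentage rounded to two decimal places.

6.54%

By the Fisher equation, 1 + r = (1 + i)/(1 + π).
1 + r = 1.07490 / 1.00890 = 1.065418
r = 1.065418 − 1 = 6.5418%, i.e. 6.54%.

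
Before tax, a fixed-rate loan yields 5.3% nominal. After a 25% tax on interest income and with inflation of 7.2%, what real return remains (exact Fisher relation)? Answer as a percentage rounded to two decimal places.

After-tax nominal return = 5.3% × (1 − 0.25) = 3.9750%.
1 + r = 1.03975 / 1.07200 = 0.969916
After-tax real rate = 0.969916 − 1 → -3.01%.

-3.01%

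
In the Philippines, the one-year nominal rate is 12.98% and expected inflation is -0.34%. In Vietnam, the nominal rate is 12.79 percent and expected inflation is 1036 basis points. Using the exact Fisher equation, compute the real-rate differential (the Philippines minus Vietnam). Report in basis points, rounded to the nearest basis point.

The Philippines: (1 + 0.1298)/(1 − 0.0034) − 1 = 13.3654%
Vietnam: (1 + 0.1279)/(1 + 0.1036) − 1 = 2.2019%
Differential = 13.3654% − 2.2019% = 11.1636% → 1116 basis points.

1116 basis points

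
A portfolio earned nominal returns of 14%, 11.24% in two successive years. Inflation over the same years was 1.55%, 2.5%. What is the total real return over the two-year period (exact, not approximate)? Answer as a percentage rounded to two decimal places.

21.83%

Compound the nominal returns: 1.1400 × 1.1124 = 1.268136.
Compound inflation: 1.0155 × 1.0250 = 1.040888.
Deflate: 1.268136 / 1.040888 = 1.218322.
Total real return = 1.218322 − 1 → 21.83%.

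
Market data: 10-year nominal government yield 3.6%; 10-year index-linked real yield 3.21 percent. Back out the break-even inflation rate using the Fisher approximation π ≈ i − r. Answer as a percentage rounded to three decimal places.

π ≈ i − r = 3.6% − 3.21% → 0.390%.

0.390%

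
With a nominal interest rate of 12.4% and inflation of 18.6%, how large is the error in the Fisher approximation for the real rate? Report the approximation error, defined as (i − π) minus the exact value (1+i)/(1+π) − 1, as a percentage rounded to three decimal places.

-0.972%

Approximate: r ≈ 12.400% − 18.600% = -6.2000%
Exact: (1 + 0.1240)/(1 + 0.1860) − 1 = -5.2277%
Error = -6.2000% − (-5.2277%) = -0.9723% → -0.972%.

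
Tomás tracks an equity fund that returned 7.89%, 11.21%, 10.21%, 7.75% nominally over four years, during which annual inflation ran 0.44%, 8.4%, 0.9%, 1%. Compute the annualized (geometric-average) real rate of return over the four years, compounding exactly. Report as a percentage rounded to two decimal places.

6.45%

Nominal growth factor = 1.0789 × 1.1121 × 1.1021 × 1.0775 = 1.42483087
Price-level growth factor = 1.0044 × 1.0840 × 1.0090 × 1.0100 = 1.10955421
Real growth factor = 1.42483087 / 1.10955421 = 1.28414714
Annualized real rate = 1.28414714^(1/4) − 1 = 6.4520% → 6.45%.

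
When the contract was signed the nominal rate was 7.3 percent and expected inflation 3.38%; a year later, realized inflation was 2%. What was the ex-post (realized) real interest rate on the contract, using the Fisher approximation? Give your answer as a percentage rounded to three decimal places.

Ex-post: 7.3% − 2% = 5.300%
So the realized real rate is 5.300%.

5.300%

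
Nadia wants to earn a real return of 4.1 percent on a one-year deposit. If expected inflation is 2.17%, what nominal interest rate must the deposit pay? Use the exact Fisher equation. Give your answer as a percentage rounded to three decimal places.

(1 + i) = (1 + r)(1 + π) = 1.04100 × 1.02170 = 1.0635897
i = 1.0635897 − 1, so the required nominal rate is 6.359%.

6.359%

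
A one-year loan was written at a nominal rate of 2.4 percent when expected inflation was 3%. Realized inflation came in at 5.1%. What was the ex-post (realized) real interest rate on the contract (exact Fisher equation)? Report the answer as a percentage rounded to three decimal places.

Ex-post: (1 + 0.0240)/(1 + 0.0510) − 1 = -2.5690%
So the realized real rate is -2.569%.

-2.569%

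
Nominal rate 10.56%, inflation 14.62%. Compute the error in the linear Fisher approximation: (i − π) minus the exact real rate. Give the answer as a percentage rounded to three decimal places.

Approximate: r ≈ 10.560% − 14.620% = -4.0600%
Exact: (1 + 0.1056)/(1 + 0.1462) − 1 = -3.5421%
Error = -4.0600% − (-3.5421%) = -0.5179% → -0.518%.

-0.518%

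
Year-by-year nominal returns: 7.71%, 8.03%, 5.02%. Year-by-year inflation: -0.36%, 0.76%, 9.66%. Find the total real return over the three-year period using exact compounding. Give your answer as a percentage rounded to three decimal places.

10.995%

Compound the nominal returns: 1.0771 × 1.0803 × 1.0502 = 1.222003.
Compound inflation: 0.9964 × 1.0076 × 1.0966 = 1.100956.
Deflate: 1.222003 / 1.100956 = 1.109947.
Total real return = 1.109947 − 1 → 10.995%.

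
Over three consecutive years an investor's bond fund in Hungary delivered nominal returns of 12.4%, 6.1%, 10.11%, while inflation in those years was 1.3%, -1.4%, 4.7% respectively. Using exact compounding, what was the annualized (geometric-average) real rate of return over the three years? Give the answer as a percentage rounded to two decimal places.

7.88%

Compound the nominal returns: 1.1240 × 1.0610 × 1.1011 = 1.31313222.
Compound inflation: 1.0130 × 0.9860 × 1.0470 = 1.04576245.
Deflate: 1.31313222 / 1.04576245 = 1.25566970.
Annualized real rate = 1.25566970^(1/3) − 1 = 7.8844% → 7.88%.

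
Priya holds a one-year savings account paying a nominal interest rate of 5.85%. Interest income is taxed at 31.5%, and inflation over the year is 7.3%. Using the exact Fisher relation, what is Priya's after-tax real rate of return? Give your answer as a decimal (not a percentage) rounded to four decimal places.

After-tax nominal return = 5.85% × (1 − 0.315) = 4.00725%.
1 + r = 1.0400725 / 1.07300 = 0.969313
After-tax real rate = 0.969313 − 1 → -0.0307.

-0.0307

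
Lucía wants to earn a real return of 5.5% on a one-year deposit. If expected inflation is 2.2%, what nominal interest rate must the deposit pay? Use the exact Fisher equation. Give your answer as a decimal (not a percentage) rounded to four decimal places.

(1 + i) = (1 + r)(1 + π) = 1.05500 × 1.02200 = 1.07821
i = 1.07821 − 1, so the required nominal rate is 0.0782.

0.0782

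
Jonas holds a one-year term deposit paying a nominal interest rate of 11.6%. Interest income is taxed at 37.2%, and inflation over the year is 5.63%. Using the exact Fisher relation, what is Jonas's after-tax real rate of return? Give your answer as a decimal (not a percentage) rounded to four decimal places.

0.0157

After-tax nominal return = 11.6% × (1 − 0.372) = 7.2848%.
1 + r = 1.072848 / 1.05630 = 1.015666
After-tax real rate = 1.015666 − 1 → 0.0157.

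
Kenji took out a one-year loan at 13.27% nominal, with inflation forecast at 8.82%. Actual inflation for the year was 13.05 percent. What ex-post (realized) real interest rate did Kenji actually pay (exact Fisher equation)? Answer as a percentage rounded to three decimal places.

0.195%

Ex-post: (1 + 0.1327)/(1 + 0.1305) − 1 = 0.1946%
So the realized real rate is 0.195%.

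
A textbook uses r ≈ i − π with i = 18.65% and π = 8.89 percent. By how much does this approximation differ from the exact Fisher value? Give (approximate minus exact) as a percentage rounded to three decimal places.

0.797%

Approximate: r ≈ 18.650% − 8.890% = 9.7600%
Exact: (1 + 0.1865)/(1 + 0.0889) − 1 = 8.9632%
Error = 9.7600% − 8.9632% = 0.7968% → 0.797%.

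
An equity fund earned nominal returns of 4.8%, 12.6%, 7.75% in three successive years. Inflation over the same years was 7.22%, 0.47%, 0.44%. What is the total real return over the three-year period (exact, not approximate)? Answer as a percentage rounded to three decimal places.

Compound the nominal returns: 1.0480 × 1.1260 × 1.0775 = 1.271502.
Compound inflation: 1.0722 × 1.0047 × 1.0044 = 1.081979.
Deflate: 1.271502 / 1.081979 = 1.175163.
Total real return = 1.175163 − 1 → 17.516%.

17.516%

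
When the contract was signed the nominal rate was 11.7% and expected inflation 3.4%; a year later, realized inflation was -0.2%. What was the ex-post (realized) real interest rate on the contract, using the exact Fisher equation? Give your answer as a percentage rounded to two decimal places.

Ex-post: (1 + 0.1170)/(1 − 0.0020) − 1 = 11.9238%
So the realized real rate is 11.92%.

11.92%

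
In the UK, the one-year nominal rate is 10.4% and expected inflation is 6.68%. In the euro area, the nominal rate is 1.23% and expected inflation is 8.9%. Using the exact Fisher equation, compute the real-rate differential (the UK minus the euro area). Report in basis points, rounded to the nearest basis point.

The UK: (1 + 0.1040)/(1 + 0.0668) − 1 = 3.4871%
The euro area: (1 + 0.0123)/(1 + 0.0890) − 1 = -7.0432%
Differential = 3.4871% − (-7.0432%) = 10.5302% → 1053 basis points.

1053 basis points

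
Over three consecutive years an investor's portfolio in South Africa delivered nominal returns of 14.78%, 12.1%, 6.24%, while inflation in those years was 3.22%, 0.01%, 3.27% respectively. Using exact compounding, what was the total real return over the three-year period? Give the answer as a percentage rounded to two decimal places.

28.23%

Compound the nominal returns: 1.1478 × 1.1210 × 1.0624 = 1.366973.
Compound inflation: 1.0322 × 1.0001 × 1.0327 = 1.066060.
Deflate: 1.366973 / 1.066060 = 1.282267.
Total real return = 1.282267 − 1 → 28.23%.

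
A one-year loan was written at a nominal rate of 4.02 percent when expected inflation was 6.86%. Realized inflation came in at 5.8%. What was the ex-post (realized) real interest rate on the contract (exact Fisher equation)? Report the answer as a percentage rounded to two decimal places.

Ex-post: (1 + 0.0402)/(1 + 0.0580) − 1 = -1.6824%
So the realized real rate is -1.68%.

-1.68%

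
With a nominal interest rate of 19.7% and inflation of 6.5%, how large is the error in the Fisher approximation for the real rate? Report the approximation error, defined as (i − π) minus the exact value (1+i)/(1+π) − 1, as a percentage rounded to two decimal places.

0.81%

Approximate: r ≈ 19.700% − 6.500% = 13.2000%
Exact: (1 + 0.1970)/(1 + 0.0650) − 1 = 12.3944%
Error = 13.2000% − 12.3944% = 0.8056% → 0.81%.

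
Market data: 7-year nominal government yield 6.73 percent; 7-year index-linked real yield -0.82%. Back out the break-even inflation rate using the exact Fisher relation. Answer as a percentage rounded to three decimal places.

7.612%

(1 + π) = (1 + i)/(1 + r) = 1.06730 / 0.99180 = 1.076124
Break-even inflation = 1.076124 − 1 → 7.612%.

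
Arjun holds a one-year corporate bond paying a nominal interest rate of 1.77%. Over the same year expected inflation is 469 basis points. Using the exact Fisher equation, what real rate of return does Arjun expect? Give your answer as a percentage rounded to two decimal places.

-2.79%

By the Fisher equation, 1 + r = (1 + i)/(1 + π).
1 + r = 1.01770 / 1.04690 = 0.972108
r = 0.972108 − 1 = -2.7892%, i.e. -2.79%.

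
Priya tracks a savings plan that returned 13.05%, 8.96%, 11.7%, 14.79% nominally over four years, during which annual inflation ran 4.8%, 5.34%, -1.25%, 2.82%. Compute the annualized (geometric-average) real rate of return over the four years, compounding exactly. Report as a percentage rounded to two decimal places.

Compound the nominal returns: 1.1305 × 1.0896 × 1.1170 × 1.1479 = 1.57941002.
Compound inflation: 1.0480 × 1.0534 × 0.9875 × 1.0282 = 1.12090628.
Deflate: 1.57941002 / 1.12090628 = 1.40904736.
Annualized real rate = 1.40904736^(1/4) − 1 = 8.9510% → 8.95%.

8.95%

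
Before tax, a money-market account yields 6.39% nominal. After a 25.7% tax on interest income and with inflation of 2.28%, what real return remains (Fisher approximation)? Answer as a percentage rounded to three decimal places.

After-tax nominal return = 6.39% × (1 − 0.257) = 4.74777%.
r ≈ 4.74777% − 2.28% → 2.468%.

2.468%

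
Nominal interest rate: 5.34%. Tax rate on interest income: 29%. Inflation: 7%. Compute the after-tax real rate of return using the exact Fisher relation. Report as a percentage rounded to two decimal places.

After-tax nominal return = 5.34% × (1 − 0.29) = 3.7914%.
1 + r = 1.037914 / 1.07000 = 0.970013
After-tax real rate = 0.970013 − 1 → -3.00%.

-3.00%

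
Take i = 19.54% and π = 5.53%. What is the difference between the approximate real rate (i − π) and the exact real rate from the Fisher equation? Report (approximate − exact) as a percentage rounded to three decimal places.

Approximate: r ≈ 19.540% − 5.530% = 14.0100%
Exact: (1 + 0.1954)/(1 + 0.0553) − 1 = 13.2758%
Error = 14.0100% − 13.2758% = 0.7342% → 0.734%.

0.734%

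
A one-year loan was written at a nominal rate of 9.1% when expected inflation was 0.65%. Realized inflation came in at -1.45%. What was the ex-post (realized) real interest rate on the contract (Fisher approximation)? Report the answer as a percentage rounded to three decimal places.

10.550%

Ex-post: 9.1% − (-1.45%) = 10.550%
So the realized real rate is 10.550%.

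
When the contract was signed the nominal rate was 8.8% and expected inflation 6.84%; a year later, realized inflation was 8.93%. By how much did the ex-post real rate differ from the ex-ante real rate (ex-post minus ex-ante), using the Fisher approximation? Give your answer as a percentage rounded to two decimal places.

Ex-ante: 8.8% − 6.84% = 1.960%
Ex-post: 8.8% − 8.93% = -0.130%
Difference (ex-post − ex-ante) = -2.0900% → -2.09%.

-2.09%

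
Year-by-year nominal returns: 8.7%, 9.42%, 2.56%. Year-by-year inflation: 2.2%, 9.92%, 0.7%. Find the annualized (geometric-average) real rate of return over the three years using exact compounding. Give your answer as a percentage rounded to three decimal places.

Nominal growth factor = 1.0870 × 1.0942 × 1.0256 = 1.21984392
Price-level growth factor = 1.0220 × 1.0992 × 1.0070 = 1.13124608
Real growth factor = 1.21984392 / 1.13124608 = 1.07831881
Annualized real rate = 1.07831881^(1/3) − 1 = 2.5453% → 2.545%.

2.545%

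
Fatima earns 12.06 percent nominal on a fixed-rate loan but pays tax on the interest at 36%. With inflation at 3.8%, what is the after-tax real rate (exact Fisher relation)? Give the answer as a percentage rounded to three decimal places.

3.775%

After-tax nominal return = 12.06% × (1 − 0.36) = 7.7184%.
1 + r = 1.077184 / 1.03800 = 1.037750
After-tax real rate = 1.037750 − 1 → 3.775%.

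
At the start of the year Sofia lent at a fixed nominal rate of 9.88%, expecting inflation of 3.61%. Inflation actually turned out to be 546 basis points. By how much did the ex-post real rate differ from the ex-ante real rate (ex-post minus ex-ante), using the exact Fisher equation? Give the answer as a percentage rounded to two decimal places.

Ex-ante: (1 + 0.0988)/(1 + 0.0361) − 1 = 6.0515%
Ex-post: (1 + 0.0988)/(1 + 0.0546) − 1 = 4.1912%
Difference (ex-post − ex-ante) = -1.8604% → -1.86%.

-1.86%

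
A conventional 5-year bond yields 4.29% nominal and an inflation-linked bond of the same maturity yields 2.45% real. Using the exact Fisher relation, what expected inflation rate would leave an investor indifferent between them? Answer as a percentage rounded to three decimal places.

1.796%

(1 + π) = (1 + i)/(1 + r) = 1.04290 / 1.02450 = 1.017960
Break-even inflation = 1.017960 − 1 → 1.796%.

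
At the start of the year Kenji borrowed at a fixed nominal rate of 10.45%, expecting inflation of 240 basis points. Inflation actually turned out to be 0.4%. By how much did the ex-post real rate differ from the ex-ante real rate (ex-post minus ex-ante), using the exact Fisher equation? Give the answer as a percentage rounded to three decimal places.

2.149%

Ex-ante: (1 + 0.1045)/(1 + 0.0240) − 1 = 7.8613%
Ex-post: (1 + 0.1045)/(1 + 0.0040) − 1 = 10.0100%
Difference (ex-post − ex-ante) = 2.1486% → 2.149%.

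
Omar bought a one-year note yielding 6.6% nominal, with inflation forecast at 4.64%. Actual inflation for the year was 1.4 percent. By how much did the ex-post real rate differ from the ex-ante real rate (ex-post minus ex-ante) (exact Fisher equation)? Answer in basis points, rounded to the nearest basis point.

Ex-ante: (1 + 0.0660)/(1 + 0.0464) − 1 = 1.8731%
Ex-post: (1 + 0.0660)/(1 + 0.0140) − 1 = 5.1282%
Difference (ex-post − ex-ante) = 3.2551% → 326 basis points.

326 basis points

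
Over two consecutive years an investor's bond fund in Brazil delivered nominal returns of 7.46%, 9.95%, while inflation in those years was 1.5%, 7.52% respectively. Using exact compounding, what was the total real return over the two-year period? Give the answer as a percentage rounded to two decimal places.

Nominal growth factor = 1.0746 × 1.0995 = 1.181523
Price-level growth factor = 1.0150 × 1.0752 = 1.091328
Real growth factor = 1.181523 / 1.091328 = 1.082647
Total real return = 1.082647 − 1 → 8.26%.

8.26%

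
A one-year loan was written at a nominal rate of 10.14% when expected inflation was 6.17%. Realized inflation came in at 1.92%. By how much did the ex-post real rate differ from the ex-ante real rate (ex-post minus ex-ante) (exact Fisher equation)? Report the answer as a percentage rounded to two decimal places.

4.33%

Ex-ante: (1 + 0.1014)/(1 + 0.0617) − 1 = 3.7393%
Ex-post: (1 + 0.1014)/(1 + 0.0192) − 1 = 8.0651%
Difference (ex-post − ex-ante) = 4.3259% → 4.33%.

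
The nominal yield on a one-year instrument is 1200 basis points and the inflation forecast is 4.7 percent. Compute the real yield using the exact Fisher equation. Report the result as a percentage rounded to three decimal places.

6.972%

1 + r = 1.12000 / 1.04700 = 1.069723
r = 1.069723 − 1 = 6.9723%, i.e. 6.972%.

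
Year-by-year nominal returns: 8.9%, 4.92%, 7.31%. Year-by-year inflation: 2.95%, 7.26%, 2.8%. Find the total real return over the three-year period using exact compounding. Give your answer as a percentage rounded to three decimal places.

8.011%

Nominal growth factor = 1.0890 × 1.0492 × 1.0731 = 1.226101
Price-level growth factor = 1.0295 × 1.0726 × 1.0280 = 1.135160
Real growth factor = 1.226101 / 1.135160 = 1.080113
Total real return = 1.080113 − 1 → 8.011%.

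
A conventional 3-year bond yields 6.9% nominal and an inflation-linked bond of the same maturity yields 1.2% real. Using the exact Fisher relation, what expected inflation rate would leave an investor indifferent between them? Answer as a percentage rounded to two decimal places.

5.63%

(1 + π) = (1 + i)/(1 + r) = 1.06900 / 1.01200 = 1.056324
Break-even inflation = 1.056324 − 1 → 5.63%.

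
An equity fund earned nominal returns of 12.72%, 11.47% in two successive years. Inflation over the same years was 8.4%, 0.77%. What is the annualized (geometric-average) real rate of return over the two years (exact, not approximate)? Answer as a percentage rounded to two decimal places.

7.25%

Compound the nominal returns: 1.1272 × 1.1147 = 1.25648984.
Compound inflation: 1.0840 × 1.0077 = 1.09234680.
Deflate: 1.25648984 / 1.09234680 = 1.15026642.
Annualized real rate = 1.15026642^(1/2) − 1 = 7.2505% → 7.25%.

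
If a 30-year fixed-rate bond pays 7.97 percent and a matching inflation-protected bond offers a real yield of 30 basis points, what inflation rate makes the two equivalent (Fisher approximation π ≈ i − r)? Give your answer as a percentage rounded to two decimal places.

π ≈ i − r = 7.97% − 0.3% → 7.67%.

7.67%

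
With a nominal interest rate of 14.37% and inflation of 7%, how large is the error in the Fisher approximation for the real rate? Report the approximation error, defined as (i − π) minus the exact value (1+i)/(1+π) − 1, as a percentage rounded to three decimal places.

0.482%

Approximate: r ≈ 14.370% − 7.000% = 7.3700%
Exact: (1 + 0.1437)/(1 + 0.0700) − 1 = 6.8879%
Error = 7.3700% − 6.8879% = 0.4821% → 0.482%.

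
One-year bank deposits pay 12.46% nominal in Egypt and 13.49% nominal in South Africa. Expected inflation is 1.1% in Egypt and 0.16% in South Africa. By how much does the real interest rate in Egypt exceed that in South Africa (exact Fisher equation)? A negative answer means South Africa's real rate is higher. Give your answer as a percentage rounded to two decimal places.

Egypt: (1 + 0.1246)/(1 + 0.0110) − 1 = 11.2364%
South Africa: (1 + 0.1349)/(1 + 0.0016) − 1 = 13.3087%
Differential = 11.2364% − 13.3087% = -2.0723% → -2.07%.

-2.07%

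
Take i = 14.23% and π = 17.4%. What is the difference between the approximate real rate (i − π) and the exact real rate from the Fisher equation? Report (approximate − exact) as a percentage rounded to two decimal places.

Approximate: r ≈ 14.230% − 17.400% = -3.1700%
Exact: (1 + 0.1423)/(1 + 0.1740) − 1 = -2.7002%
Error = -3.1700% − (-2.7002%) = -0.4698% → -0.47%.

-0.47%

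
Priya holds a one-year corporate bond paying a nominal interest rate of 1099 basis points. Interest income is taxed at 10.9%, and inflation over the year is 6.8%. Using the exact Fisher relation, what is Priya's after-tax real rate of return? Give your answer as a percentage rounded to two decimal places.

After-tax nominal return = 10.99% × (1 − 0.109) = 9.79209%.
1 + r = 1.0979209 / 1.06800 = 1.028016
After-tax real rate = 1.028016 − 1 → 2.80%.

2.80%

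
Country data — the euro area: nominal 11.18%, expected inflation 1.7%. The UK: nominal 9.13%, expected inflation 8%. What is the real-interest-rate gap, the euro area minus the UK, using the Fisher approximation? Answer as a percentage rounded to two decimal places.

8.35%

The euro area: 11.18% − 1.7% = 9.480%
The UK: 9.13% − 8% = 1.130%
Differential = 8.350% → 8.35%.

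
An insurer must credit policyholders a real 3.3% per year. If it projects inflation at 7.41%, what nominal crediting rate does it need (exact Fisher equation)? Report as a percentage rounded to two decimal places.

(1 + i) = (1 + r)(1 + π) = 1.03300 × 1.07410 = 1.1095453
i = 1.1095453 − 1, so the required nominal rate is 10.95%.

10.95%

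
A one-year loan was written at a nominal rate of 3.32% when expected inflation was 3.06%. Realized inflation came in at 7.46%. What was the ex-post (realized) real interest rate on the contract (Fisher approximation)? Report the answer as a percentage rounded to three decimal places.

Ex-post: 3.32% − 7.46% = -4.140%
So the realized real rate is -4.140%.

-4.140%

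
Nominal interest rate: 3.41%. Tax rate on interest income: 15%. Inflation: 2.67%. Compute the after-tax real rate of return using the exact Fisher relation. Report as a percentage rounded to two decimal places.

0.22%

After-tax nominal return = 3.41% × (1 − 0.15) = 2.8985%.
1 + r = 1.028985 / 1.02670 = 1.002226
After-tax real rate = 1.002226 − 1 → 0.22%.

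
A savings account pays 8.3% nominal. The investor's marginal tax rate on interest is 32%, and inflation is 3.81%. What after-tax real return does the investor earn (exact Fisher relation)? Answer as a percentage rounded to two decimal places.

1.77%

After-tax nominal return = 8.3% × (1 − 0.32) = 5.6440%.
1 + r = 1.05644 / 1.03810 = 1.017667
After-tax real rate = 1.017667 − 1 → 1.77%.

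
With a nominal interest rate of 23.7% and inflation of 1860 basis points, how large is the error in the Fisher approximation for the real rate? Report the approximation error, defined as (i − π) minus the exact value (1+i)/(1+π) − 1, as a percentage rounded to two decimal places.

Approximate: r ≈ 23.700% − 18.600% = 5.1000%
Exact: (1 + 0.2370)/(1 + 0.1860) − 1 = 4.3002%
Error = 5.1000% − 4.3002% = 0.7998% → 0.80%.

0.80%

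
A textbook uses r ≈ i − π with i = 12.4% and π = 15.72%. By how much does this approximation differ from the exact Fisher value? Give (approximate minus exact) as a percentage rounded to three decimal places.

Approximate: r ≈ 12.400% − 15.720% = -3.3200%
Exact: (1 + 0.1240)/(1 + 0.1572) − 1 = -2.8690%
Error = -3.3200% − (-2.8690%) = -0.4510% → -0.451%.

-0.451%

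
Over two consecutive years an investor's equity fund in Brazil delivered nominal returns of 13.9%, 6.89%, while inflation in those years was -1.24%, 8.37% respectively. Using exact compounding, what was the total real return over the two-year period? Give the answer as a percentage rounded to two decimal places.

13.76%

Nominal growth factor = 1.1390 × 1.0689 = 1.2174771
Price-level growth factor = 0.9876 × 1.0837 = 1.0702621
Real growth factor = 1.2174771 / 1.0702621 = 1.1375504
Total real return = 1.1375504 − 1 → 13.76%.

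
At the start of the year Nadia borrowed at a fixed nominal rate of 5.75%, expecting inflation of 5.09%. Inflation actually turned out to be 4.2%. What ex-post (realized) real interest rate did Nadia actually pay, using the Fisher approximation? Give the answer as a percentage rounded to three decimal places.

Ex-post: 5.75% − 4.2% = 1.550%
So the realized real rate is 1.550%.

1.550%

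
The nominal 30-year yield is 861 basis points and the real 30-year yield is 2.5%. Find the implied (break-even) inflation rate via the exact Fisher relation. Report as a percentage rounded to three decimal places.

5.961%

(1 + π) = (1 + i)/(1 + r) = 1.08610 / 1.02500 = 1.059610
Break-even inflation = 1.059610 − 1 → 5.961%.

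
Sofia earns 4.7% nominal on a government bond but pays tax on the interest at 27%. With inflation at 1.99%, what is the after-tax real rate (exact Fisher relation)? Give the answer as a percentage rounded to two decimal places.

1.41%

After-tax nominal return = 4.7% × (1 − 0.27) = 3.4310%.
1 + r = 1.03431 / 1.01990 = 1.014129
After-tax real rate = 1.014129 − 1 → 1.41%.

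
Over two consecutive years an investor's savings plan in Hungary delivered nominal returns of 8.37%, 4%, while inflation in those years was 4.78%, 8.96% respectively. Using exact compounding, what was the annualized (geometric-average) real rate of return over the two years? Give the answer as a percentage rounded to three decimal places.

-0.643%

Compound the nominal returns: 1.0837 × 1.0400 = 1.12704800.
Compound inflation: 1.0478 × 1.0896 = 1.14168288.
Deflate: 1.12704800 / 1.14168288 = 0.98718131.
Annualized real rate = 0.98718131^(1/2) − 1 = -0.6430% → -0.643%.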